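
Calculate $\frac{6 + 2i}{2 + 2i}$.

Multiply numerator and denominator by conjugate (2 - 2i):
= (6 + 2i)(2 - 2i) / (2^2 + 2^2)
= (16 - 8i) / 8
= 2 - i


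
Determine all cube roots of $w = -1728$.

|w| = 1728, arg(w) = 180°
Root modulus = 1728^(1/3) = 12
Root arguments: θ_k = (180° + 360°k)/3 for k = 0, 1, ..., 2
Roots: 6 + 6*sqrt(3)i, -12, 6 - 6*sqrt(3)i


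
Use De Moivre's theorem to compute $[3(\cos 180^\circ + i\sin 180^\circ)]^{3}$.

By De Moivre: z^n = r^n(cos(nθ) + i sin(nθ))
= 3^3(cos(3*180°) + i sin(3*180°))
= 27(cos 180° + i sin 180°)
= -27


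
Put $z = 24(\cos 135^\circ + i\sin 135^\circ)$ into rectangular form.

a = r cos θ = 24 * -sqrt(2)/2 = -12*sqrt(2)
b = r sin θ = 24 * sqrt(2)/2 = 12*sqrt(2)
z = -12*sqrt(2) + 12*sqrt(2)i


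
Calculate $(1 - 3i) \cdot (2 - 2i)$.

(a1*a2 - b1*b2) + (a1*b2 + b1*a2)i
= (2 - 6) + (-2 + (-6))i
= -4 - 8i


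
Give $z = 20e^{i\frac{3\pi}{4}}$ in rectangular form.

a = r cos θ = 20 * -sqrt(2)/2 = -10*sqrt(2)
b = r sin θ = 20 * sqrt(2)/2 = 10*sqrt(2)
z = -10*sqrt(2) + 10*sqrt(2)i


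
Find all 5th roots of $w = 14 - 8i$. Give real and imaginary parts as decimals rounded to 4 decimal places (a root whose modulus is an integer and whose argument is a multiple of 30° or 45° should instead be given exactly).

|w| = sqrt(260) ≈ 16.124515, arg(w) ≈ 330.255119°
Root modulus = sqrt(260)^(1/5) ≈ 1.743803
Root arguments: θ_k = (arg(w) + 360°k)/5 for k = 0, 1, ..., 4
Compute each root as (root modulus)(cos θ_k + i sin θ_k) using full-precision intermediates, then round to 4 decimal places.
Roots: 0.7078 + 1.5937i, -1.2969 + 1.1657i, -1.5094 - 0.8732i, 0.3641 - 1.7054i, 1.7344 - 0.1807i


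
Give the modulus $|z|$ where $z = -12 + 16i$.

|z| = sqrt(a^2 + b^2) = sqrt((-12)^2 + 16^2) = sqrt(400) = 20


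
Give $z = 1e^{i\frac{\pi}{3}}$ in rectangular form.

a = r cos θ = 1 * 1/2 = 1/2
b = r sin θ = 1 * sqrt(3)/2 = sqrt(3)/2
z = 1/2 + (sqrt(3)/2)i


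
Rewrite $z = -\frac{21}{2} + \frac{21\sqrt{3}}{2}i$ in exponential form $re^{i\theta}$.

r = |z| = sqrt((-21/2)^2 + (21*sqrt(3)/2)^2) = sqrt(441/4 + 1323/4) = sqrt(441) = 21
θ = arctan(b/a) = arctan(18.1865/-10.5) (quadrant-adjusted) = 120° = 2π/3
z = 21e^(i*2π/3)


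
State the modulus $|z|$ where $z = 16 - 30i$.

|z| = sqrt(a^2 + b^2) = sqrt(16^2 + (-30)^2) = sqrt(1156) = 34


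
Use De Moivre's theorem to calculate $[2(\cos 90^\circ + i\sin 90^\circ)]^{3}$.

By De Moivre: z^n = r^n(cos(nθ) + i sin(nθ))
= 2^3(cos(3*90°) + i sin(3*90°))
= 8(cos 270° + i sin 270°)
= -8i


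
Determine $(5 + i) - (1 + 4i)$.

(5 - 1) + (1 - 4)i = 4 - 3i


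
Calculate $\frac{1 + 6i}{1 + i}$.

Multiply numerator and denominator by conjugate (1 - i):
= (1 + 6i)(1 - i) / (1^2 + 1^2)
= (7 + 5i) / 2
= 7/2 + (5/2)i


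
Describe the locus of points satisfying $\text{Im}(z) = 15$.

Im(z) = y where z = x + yi; the equation y = 15 is satisfied by all points with that y-coordinate
Locus: Horizontal line y = 15


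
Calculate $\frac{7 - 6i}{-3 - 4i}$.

Multiply numerator and denominator by conjugate (-3 + 4i):
= (7 - 6i)(-3 + 4i) / ((-3)^2 + (-4)^2)
= (3 + 46i) / 25
= 3/25 + (46/25)i


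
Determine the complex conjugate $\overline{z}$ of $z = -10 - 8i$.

If z = a + bi, then conjugate(z) = a - bi
conjugate(-10 - 8i) = -10 + 8i


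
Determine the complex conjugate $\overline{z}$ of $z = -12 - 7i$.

If z = a + bi, then conjugate(z) = a - bi
conjugate(-12 - 7i) = -12 + 7i


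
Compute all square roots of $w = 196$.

|w| = 196, arg(w) = 0°
Root modulus = 196^(1/2) = 14
Root arguments: θ_k = (0° + 360°k)/2 for k = 0, 1, ..., 1
Roots: 14, -14


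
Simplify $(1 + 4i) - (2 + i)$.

(1 - 2) + (4 - 1)i = -1 + 3i


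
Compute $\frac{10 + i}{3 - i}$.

Multiply numerator and denominator by conjugate (3 + i):
= (10 + i)(3 + i) / (3^2 + (-1)^2)
= (29 + 13i) / 10
= 29/10 + (13/10)i


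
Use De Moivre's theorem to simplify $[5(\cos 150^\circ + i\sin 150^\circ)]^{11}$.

By De Moivre: z^n = r^n(cos(nθ) + i sin(nθ))
= 5^11(cos(11*150°) + i sin(11*150°))
= 48828125(cos 210° + i sin 210°)
= -48828125*sqrt(3)/2 - (48828125/2)i


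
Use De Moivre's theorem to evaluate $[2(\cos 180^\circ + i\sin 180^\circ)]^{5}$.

By De Moivre: z^n = r^n(cos(nθ) + i sin(nθ))
= 2^5(cos(5*180°) + i sin(5*180°))
= 32(cos 180° + i sin 180°)
= -32


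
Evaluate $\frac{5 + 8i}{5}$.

Divisor is real, so divide each part by 5:
= 1 + (8/5)i


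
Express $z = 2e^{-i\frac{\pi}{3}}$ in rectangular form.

a = r cos θ = 2 * 1/2 = 1
b = r sin θ = 2 * -sqrt(3)/2 = -sqrt(3)
z = 1 - sqrt(3)i


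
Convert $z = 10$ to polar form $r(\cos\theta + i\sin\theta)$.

r = |z| = sqrt(a^2 + b^2) = sqrt((10)^2 + (0)^2) = sqrt(100 + 0) = sqrt(100) = 10
b = 0 and a > 0, so z lies on the positive real axis: θ = 0°
z = 10(cos 0° + i sin 0°)


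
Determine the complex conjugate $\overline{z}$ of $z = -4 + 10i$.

If z = a + bi, then conjugate(z) = a - bi
conjugate(-4 + 10i) = -4 - 10i


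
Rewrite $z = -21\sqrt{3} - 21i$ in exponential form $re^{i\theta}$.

r = |z| = sqrt((-21*sqrt(3))^2 + (-21)^2) = sqrt(1323 + 441) = sqrt(1764) = 42
θ = arctan(b/a) = arctan(-21/-36.3731) (quadrant-adjusted) = -150° = -5π/6
z = 42e^(-i*5π/6)


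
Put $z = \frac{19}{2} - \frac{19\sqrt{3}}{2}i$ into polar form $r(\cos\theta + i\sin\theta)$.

r = |z| = sqrt(a^2 + b^2) = sqrt((19/2)^2 + (-19*sqrt(3)/2)^2) = sqrt(361/4 + 1083/4) = sqrt(361) = 19
θ = arctan(b/a) = arctan(-16.4545/9.5) (quadrant-adjusted) = 300°
z = 19(cos 300° + i sin 300°)


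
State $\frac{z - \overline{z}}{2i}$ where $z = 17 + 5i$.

z - conjugate(z) = 2bi
(z - conjugate(z))/(2i) = 2bi/(2i) = b = 5


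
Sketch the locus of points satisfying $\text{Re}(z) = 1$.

Re(z) = x where z = x + yi; the equation x = 1 is satisfied by all points with that x-coordinate
Locus: Vertical line x = 1


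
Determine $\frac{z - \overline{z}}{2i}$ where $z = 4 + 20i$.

z - conjugate(z) = 2bi
(z - conjugate(z))/(2i) = 2bi/(2i) = b = 20


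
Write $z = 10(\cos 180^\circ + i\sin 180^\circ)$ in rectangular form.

a = r cos θ = 10 * -1 = -10
b = r sin θ = 10 * 0 = 0
z = -10


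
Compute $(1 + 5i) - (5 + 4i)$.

(1 - 5) + (5 - 4)i = -4 + i


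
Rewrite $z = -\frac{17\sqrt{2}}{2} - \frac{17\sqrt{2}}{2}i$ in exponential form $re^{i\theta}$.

r = |z| = sqrt((-17*sqrt(2)/2)^2 + (-17*sqrt(2)/2)^2) = sqrt(289/2 + 289/2) = sqrt(289) = 17
θ = arctan(b/a) = arctan(-12.0208/-12.0208) (quadrant-adjusted) = -135° = -3π/4
z = 17e^(-i*3π/4)


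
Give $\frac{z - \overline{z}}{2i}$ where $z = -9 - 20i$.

z - conjugate(z) = 2bi
(z - conjugate(z))/(2i) = 2bi/(2i) = b = -20


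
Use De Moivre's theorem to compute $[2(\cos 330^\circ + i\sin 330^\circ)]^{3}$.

By De Moivre: z^n = r^n(cos(nθ) + i sin(nθ))
= 2^3(cos(3*330°) + i sin(3*330°))
= 8(cos 270° + i sin 270°)
= -8i


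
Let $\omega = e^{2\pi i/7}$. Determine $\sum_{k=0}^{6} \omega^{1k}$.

Let ζ = ω^1 = e^(2πi·1/7). Since 7 ∤ 1, ζ ≠ 1.
Sum = Σ_{k=0}^{6} ζ^k = (ζ^7 - 1)/(ζ - 1) = (ω^{1·7} - 1)/(ζ - 1) = (1 - 1)/(ζ - 1) = 0


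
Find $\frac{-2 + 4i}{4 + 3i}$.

Multiply numerator and denominator by conjugate (4 - 3i):
= (-2 + 4i)(4 - 3i) / (4^2 + 3^2)
= (4 + 22i) / 25
= 4/25 + (22/25)i


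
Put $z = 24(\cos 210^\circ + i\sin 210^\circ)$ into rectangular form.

a = r cos θ = 24 * -sqrt(3)/2 = -12*sqrt(3)
b = r sin θ = 24 * -1/2 = -12
z = -12*sqrt(3) - 12i


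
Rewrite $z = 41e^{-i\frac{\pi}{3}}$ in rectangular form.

a = r cos θ = 41 * 1/2 = 41/2
b = r sin θ = 41 * -sqrt(3)/2 = -41*sqrt(3)/2
z = 41/2 - (41*sqrt(3)/2)i


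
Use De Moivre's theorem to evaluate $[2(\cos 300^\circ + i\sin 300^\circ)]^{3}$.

By De Moivre: z^n = r^n(cos(nθ) + i sin(nθ))
= 2^3(cos(3*300°) + i sin(3*300°))
= 8(cos 180° + i sin 180°)
= -8


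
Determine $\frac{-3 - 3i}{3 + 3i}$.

Multiply numerator and denominator by conjugate (3 - 3i):
= (-3 - 3i)(3 - 3i) / (3^2 + 3^2)
= (-18) / 18
= -1


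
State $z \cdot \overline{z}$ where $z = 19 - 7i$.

z * conjugate(z) = |z|^2 = a^2 + b^2
= 19^2 + (-7)^2 = 410


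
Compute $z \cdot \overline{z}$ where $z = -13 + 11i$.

z * conjugate(z) = |z|^2 = a^2 + b^2
= (-13)^2 + 11^2 = 290


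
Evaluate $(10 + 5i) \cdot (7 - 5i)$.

(a1*a2 - b1*b2) + (a1*b2 + b1*a2)i
= (70 - (-25)) + (-50 + 35)i
= 95 - 15i


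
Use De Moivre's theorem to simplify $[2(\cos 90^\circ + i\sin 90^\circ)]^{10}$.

By De Moivre: z^n = r^n(cos(nθ) + i sin(nθ))
= 2^10(cos(10*90°) + i sin(10*90°))
= 1024(cos 180° + i sin 180°)
= -1024


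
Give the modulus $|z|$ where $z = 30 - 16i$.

|z| = sqrt(a^2 + b^2) = sqrt(30^2 + (-16)^2) = sqrt(1156) = 34


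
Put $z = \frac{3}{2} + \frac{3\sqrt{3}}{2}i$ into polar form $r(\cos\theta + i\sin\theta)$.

r = |z| = sqrt(a^2 + b^2) = sqrt((3/2)^2 + (3*sqrt(3)/2)^2) = sqrt(9/4 + 27/4) = sqrt(9) = 3
θ = arctan(b/a) = arctan(2.5981/1.5) (quadrant-adjusted) = 60°
z = 3(cos 60° + i sin 60°)


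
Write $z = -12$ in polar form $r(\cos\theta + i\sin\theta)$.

r = |z| = sqrt(a^2 + b^2) = sqrt((-12)^2 + (0)^2) = sqrt(144 + 0) = sqrt(144) = 12
b = 0 and a < 0, so z lies on the negative real axis: θ = 180°
z = 12(cos 180° + i sin 180°)


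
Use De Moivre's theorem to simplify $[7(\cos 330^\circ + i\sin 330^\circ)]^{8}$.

By De Moivre: z^n = r^n(cos(nθ) + i sin(nθ))
= 7^8(cos(8*330°) + i sin(8*330°))
= 5764801(cos 120° + i sin 120°)
= -5764801/2 + (5764801*sqrt(3)/2)i


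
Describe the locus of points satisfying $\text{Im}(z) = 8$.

Im(z) = y where z = x + yi; the equation y = 8 is satisfied by all points with that y-coordinate
Locus: Horizontal line y = 8


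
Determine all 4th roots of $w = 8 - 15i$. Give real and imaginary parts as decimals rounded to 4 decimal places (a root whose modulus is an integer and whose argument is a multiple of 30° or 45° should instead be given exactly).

|w| = 17, arg(w) ≈ 298.072487°
Root modulus = 17^(1/4) ≈ 2.030543
Root arguments: θ_k = (arg(w) + 360°k)/4 for k = 0, 1, ..., 3
Compute each root as (root modulus)(cos θ_k + i sin θ_k) using full-precision intermediates, then round to 4 decimal places.
Roots: 0.5420 + 1.9569i, -1.9569 + 0.5420i, -0.5420 - 1.9569i, 1.9569 - 0.5420i


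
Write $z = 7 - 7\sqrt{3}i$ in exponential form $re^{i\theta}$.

r = |z| = sqrt((7)^2 + (-7*sqrt(3))^2) = sqrt(49 + 147) = sqrt(196) = 14
θ = arctan(b/a) = arctan(-12.1244/7) (quadrant-adjusted) = -60° = -π/3
z = 14e^(-i*π/3)


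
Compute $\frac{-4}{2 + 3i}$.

Multiply numerator and denominator by conjugate (2 - 3i):
= (-4)(2 - 3i) / (2^2 + 3^2)
= (-8 + 12i) / 13
= -8/13 + (12/13)i


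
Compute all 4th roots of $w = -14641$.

|w| = 14641, arg(w) = 180°
Root modulus = 14641^(1/4) = 11
Root arguments: θ_k = (180° + 360°k)/4 for k = 0, 1, ..., 3
Roots: 11*sqrt(2)/2 + (11*sqrt(2)/2)i, -11*sqrt(2)/2 + (11*sqrt(2)/2)i, -11*sqrt(2)/2 - (11*sqrt(2)/2)i, 11*sqrt(2)/2 - (11*sqrt(2)/2)i


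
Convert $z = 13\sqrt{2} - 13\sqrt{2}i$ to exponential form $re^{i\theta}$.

r = |z| = sqrt((13*sqrt(2))^2 + (-13*sqrt(2))^2) = sqrt(338 + 338) = sqrt(676) = 26
θ = arctan(b/a) = arctan(-18.3848/18.3848) (quadrant-adjusted) = -45° = -π/4
z = 26e^(-i*π/4)


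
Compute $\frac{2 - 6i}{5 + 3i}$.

Multiply numerator and denominator by conjugate (5 - 3i):
= (2 - 6i)(5 - 3i) / (5^2 + 3^2)
= (-8 - 36i) / 34
Divide through by 2: (-4 - 18i) / 17
= -4/17 - (18/17)i


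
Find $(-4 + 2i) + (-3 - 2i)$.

(-4 + (-3)) + (2 + (-2))i = -7


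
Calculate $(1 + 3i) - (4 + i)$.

(1 - 4) + (3 - 1)i = -3 + 2i


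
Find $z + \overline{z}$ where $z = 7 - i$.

z + conjugate(z) = (a + bi) + (a - bi) = 2a
= 2 * 7 = 14


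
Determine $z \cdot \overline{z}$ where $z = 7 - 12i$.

z * conjugate(z) = |z|^2 = a^2 + b^2
= 7^2 + (-12)^2 = 193


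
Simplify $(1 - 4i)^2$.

(a + bi)^2 = a^2 - b^2 + 2abi
= 1^2 - (-4)^2 + 2*1*(-4)i
= -15 - 8i


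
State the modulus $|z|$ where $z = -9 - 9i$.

|z| = sqrt(a^2 + b^2) = sqrt((-9)^2 + (-9)^2) = sqrt(162) = sqrt(162)


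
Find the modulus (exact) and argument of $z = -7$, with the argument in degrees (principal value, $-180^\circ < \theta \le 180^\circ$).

|z| = sqrt((-7)^2 + 0^2) = 7
b = 0 and a < 0, so z lies on the negative real axis: arg(z) = 180°


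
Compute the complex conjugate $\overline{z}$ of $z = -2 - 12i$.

If z = a + bi, then conjugate(z) = a - bi
conjugate(-2 - 12i) = -2 + 12i


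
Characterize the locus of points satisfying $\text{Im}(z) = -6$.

Im(z) = y where z = x + yi; the equation y = -6 is satisfied by all points with that y-coordinate
Locus: Horizontal line y = -6


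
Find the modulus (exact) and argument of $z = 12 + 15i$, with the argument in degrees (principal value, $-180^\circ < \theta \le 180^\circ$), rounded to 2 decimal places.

|z| = sqrt(12^2 + 15^2) = sqrt(369)
arg(z) = arctan(b/a) = arctan(15/12) (quadrant-adjusted) = 51.34°


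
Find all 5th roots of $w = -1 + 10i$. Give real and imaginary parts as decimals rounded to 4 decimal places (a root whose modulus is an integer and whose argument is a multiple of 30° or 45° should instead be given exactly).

|w| = sqrt(101) ≈ 10.049876, arg(w) ≈ 95.710593°
Root modulus = sqrt(101)^(1/5) ≈ 1.586471
Root arguments: θ_k = (arg(w) + 360°k)/5 for k = 0, 1, ..., 4
Compute each root as (root modulus)(cos θ_k + i sin θ_k) using full-precision intermediates, then round to 4 decimal places.
Roots: 1.4988 + 0.5202i, -0.0316 + 1.5862i, -1.5183 + 0.4601i, -0.9067 - 1.3018i, 0.9579 - 1.2646i


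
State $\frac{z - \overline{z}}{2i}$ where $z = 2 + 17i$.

z - conjugate(z) = 2bi
(z - conjugate(z))/(2i) = 2bi/(2i) = b = 17


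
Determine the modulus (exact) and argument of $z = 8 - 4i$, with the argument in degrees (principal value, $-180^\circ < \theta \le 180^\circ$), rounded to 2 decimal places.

|z| = sqrt(8^2 + (-4)^2) = sqrt(80)
arg(z) = arctan(b/a) = arctan(-4/8) (quadrant-adjusted) = -26.57°


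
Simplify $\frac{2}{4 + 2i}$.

Multiply numerator and denominator by conjugate (4 - 2i):
= (2)(4 - 2i) / (4^2 + 2^2)
= (8 - 4i) / 20
Divide through by 4: (2 - i) / 5
= 2/5 - (1/5)i


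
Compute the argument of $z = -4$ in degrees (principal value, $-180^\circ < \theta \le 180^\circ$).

b = 0 and a < 0, so z lies on the negative real axis: θ = 180°


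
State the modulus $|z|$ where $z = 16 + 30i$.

|z| = sqrt(a^2 + b^2) = sqrt(16^2 + 30^2) = sqrt(1156) = 34


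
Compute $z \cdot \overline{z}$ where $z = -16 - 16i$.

z * conjugate(z) = |z|^2 = a^2 + b^2
= (-16)^2 + (-16)^2 = 512


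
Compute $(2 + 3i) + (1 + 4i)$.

(2 + 1) + (3 + 4)i = 3 + 7i


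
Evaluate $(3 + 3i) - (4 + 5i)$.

(3 - 4) + (3 - 5)i = -1 - 2i


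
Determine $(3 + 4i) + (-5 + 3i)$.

(3 + (-5)) + (4 + 3)i = -2 + 7i


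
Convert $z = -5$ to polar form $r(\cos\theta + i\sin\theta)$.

r = |z| = sqrt(a^2 + b^2) = sqrt((-5)^2 + (0)^2) = sqrt(25 + 0) = sqrt(25) = 5
b = 0 and a < 0, so z lies on the negative real axis: θ = 180°
z = 5(cos 180° + i sin 180°)


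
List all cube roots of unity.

ω_k = e^(2πik/3) = cos(2πk/3) + i sin(2πk/3) for k = 0, 1, ..., 2
Roots: 1, -1/2 + (sqrt(3)/2)i, -1/2 - (sqrt(3)/2)i


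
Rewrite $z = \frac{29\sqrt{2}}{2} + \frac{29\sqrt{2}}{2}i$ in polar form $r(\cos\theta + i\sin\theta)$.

r = |z| = sqrt(a^2 + b^2) = sqrt((29*sqrt(2)/2)^2 + (29*sqrt(2)/2)^2) = sqrt(841/2 + 841/2) = sqrt(841) = 29
θ = arctan(b/a) = arctan(20.5061/20.5061) (quadrant-adjusted) = 45°
z = 29(cos 45° + i sin 45°)


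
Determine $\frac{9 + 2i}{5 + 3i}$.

Multiply numerator and denominator by conjugate (5 - 3i):
= (9 + 2i)(5 - 3i) / (5^2 + 3^2)
= (51 - 17i) / 34
Divide through by 17: (3 - i) / 2
= 3/2 - (1/2)i


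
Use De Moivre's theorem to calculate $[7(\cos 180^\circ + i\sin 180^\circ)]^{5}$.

By De Moivre: z^n = r^n(cos(nθ) + i sin(nθ))
= 7^5(cos(5*180°) + i sin(5*180°))
= 16807(cos 180° + i sin 180°)
= -16807


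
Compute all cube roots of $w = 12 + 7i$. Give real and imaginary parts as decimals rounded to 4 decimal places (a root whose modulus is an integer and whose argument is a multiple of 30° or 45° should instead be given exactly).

|w| = sqrt(193) ≈ 13.892444, arg(w) ≈ 30.256437°
Root modulus = sqrt(193)^(1/3) ≈ 2.403954
Root arguments: θ_k = (arg(w) + 360°k)/3 for k = 0, 1, ..., 2
Compute each root as (root modulus)(cos θ_k + i sin θ_k) using full-precision intermediates, then round to 4 decimal places.
Roots: 2.3668 + 0.4210i, -1.5480 + 1.8392i, -0.8188 - 2.2602i


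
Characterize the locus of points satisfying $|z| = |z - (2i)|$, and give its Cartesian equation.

|z - z1| = |z - z2| means z is equidistant from z1 and z2,
i.e. the perpendicular bisector of the segment from (0, 0) to (0, 2) (midpoint (0, 1)).
With z = x + yi, square both sides:
(x - 0)^2 + (y - 0)^2 = (x - 0)^2 + (y - 2)^2
The x^2 and y^2 terms cancel: 0x + 4y = 4 - 0 = 4
Simplify: y = 1
Locus: Perpendicular bisector of the segment from (0, 0) to (0, 2): the line y = 1


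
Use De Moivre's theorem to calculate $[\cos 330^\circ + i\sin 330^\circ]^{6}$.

By De Moivre: z^n = r^n(cos(nθ) + i sin(nθ))
= 1^6(cos(6*330°) + i sin(6*330°))
= 1(cos 180° + i sin 180°)
= -1


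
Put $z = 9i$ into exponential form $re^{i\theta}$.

r = |z| = sqrt((0)^2 + (9)^2) = sqrt(0 + 81) = sqrt(81) = 9
a = 0 and b > 0, so z lies on the positive imaginary axis: θ = 90° = π/2
z = 9e^(i*π/2)


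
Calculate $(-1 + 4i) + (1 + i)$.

(-1 + 1) + (4 + 1)i = 5i


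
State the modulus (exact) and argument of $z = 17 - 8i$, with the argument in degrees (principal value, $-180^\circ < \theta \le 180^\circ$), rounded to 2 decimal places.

|z| = sqrt(17^2 + (-8)^2) = sqrt(353)
arg(z) = arctan(b/a) = arctan(-8/17) (quadrant-adjusted) = -25.20°


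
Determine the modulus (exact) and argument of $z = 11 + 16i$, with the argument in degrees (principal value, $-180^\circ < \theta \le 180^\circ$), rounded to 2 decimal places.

|z| = sqrt(11^2 + 16^2) = sqrt(377)
arg(z) = arctan(b/a) = arctan(16/11) (quadrant-adjusted) = 55.49°


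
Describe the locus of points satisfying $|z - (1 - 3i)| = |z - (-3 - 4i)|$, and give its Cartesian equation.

|z - z1| = |z - z2| means z is equidistant from z1 and z2,
i.e. the perpendicular bisector of the segment from (1, -3) to (-3, -4) (midpoint (-1, -7/2)).
With z = x + yi, square both sides:
(x - 1)^2 + (y - (-3))^2 = (x - (-3))^2 + (y - (-4))^2
The x^2 and y^2 terms cancel: -8x + (-2)y = 25 - 10 = 15
Simplify: 8x + 2y = -15
Locus: Perpendicular bisector of the segment from (1, -3) to (-3, -4): the line 8x + 2y = -15


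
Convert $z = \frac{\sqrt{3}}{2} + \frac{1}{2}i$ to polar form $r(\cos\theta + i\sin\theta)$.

r = |z| = sqrt(a^2 + b^2) = sqrt((sqrt(3)/2)^2 + (1/2)^2) = sqrt(3/4 + 1/4) = sqrt(1) = 1
θ = arctan(b/a) = arctan(0.5/0.866) (quadrant-adjusted) = 30°
z = 1(cos 30° + i sin 30°)


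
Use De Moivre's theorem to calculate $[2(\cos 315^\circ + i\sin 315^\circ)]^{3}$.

By De Moivre: z^n = r^n(cos(nθ) + i sin(nθ))
= 2^3(cos(3*315°) + i sin(3*315°))
= 8(cos 225° + i sin 225°)
= -4*sqrt(2) - 4*sqrt(2)i


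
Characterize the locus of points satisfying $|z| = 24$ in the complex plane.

|z| = 24 means sqrt(x^2 + y^2) = 24
This is a circle of radius 24 centered at the origin


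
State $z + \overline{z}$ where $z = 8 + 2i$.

z + conjugate(z) = (a + bi) + (a - bi) = 2a
= 2 * 8 = 16


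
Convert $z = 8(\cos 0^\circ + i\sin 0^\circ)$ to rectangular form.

a = r cos θ = 8 * 1 = 8
b = r sin θ = 8 * 0 = 0
z = 8


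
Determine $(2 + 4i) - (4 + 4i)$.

(2 - 4) + (4 - 4)i = -2


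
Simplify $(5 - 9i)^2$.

(a + bi)^2 = a^2 - b^2 + 2abi
= 5^2 - (-9)^2 + 2*5*(-9)i
= -56 - 90i


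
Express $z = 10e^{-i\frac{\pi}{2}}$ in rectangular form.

a = r cos θ = 10 * 0 = 0
b = r sin θ = 10 * -1 = -10
z = -10i


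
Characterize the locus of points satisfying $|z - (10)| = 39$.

|z - z0| = r describes a circle centered at z0 with radius r
Here z0 = 10 and r = 39
Locus: Circle centered at (10, 0) with radius 39


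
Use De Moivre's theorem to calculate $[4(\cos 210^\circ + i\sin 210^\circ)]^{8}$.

By De Moivre: z^n = r^n(cos(nθ) + i sin(nθ))
= 4^8(cos(8*210°) + i sin(8*210°))
= 65536(cos 240° + i sin 240°)
= -32768 - 32768*sqrt(3)i


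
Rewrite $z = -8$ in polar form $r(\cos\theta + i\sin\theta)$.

r = |z| = sqrt(a^2 + b^2) = sqrt((-8)^2 + (0)^2) = sqrt(64 + 0) = sqrt(64) = 8
b = 0 and a < 0, so z lies on the negative real axis: θ = 180°
z = 8(cos 180° + i sin 180°)


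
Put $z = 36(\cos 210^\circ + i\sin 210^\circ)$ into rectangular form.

a = r cos θ = 36 * -sqrt(3)/2 = -18*sqrt(3)
b = r sin θ = 36 * -1/2 = -18
z = -18*sqrt(3) - 18i


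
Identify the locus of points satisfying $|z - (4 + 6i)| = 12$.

|z - z0| = r describes a circle centered at z0 with radius r
Here z0 = 4 + 6i and r = 12
Locus: Circle centered at (4, 6) with radius 12


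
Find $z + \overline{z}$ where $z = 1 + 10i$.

z + conjugate(z) = (a + bi) + (a - bi) = 2a
= 2 * 1 = 2


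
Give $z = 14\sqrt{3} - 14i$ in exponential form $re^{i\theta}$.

r = |z| = sqrt((14*sqrt(3))^2 + (-14)^2) = sqrt(588 + 196) = sqrt(784) = 28
θ = arctan(b/a) = arctan(-14/24.2487) (quadrant-adjusted) = -30° = -π/6
z = 28e^(-i*π/6)


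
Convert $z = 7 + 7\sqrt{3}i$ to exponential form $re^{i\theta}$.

r = |z| = sqrt((7)^2 + (7*sqrt(3))^2) = sqrt(49 + 147) = sqrt(196) = 14
θ = arctan(b/a) = arctan(12.1244/7) (quadrant-adjusted) = 60° = π/3
z = 14e^(i*π/3)


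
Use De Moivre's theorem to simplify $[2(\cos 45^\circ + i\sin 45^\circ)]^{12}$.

By De Moivre: z^n = r^n(cos(nθ) + i sin(nθ))
= 2^12(cos(12*45°) + i sin(12*45°))
= 4096(cos 180° + i sin 180°)
= -4096


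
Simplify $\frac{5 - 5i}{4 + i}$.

Multiply numerator and denominator by conjugate (4 - i):
= (5 - 5i)(4 - i) / (4^2 + 1^2)
= (15 - 25i) / 17
= 15/17 - (25/17)i


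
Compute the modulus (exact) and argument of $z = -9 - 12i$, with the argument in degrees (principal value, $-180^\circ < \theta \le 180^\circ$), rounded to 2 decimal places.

|z| = sqrt((-9)^2 + (-12)^2) = 15
arg(z) = arctan(b/a) = arctan(-12/-9) (quadrant-adjusted) = -126.87°


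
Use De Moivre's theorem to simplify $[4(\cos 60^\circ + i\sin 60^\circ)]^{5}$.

By De Moivre: z^n = r^n(cos(nθ) + i sin(nθ))
= 4^5(cos(5*60°) + i sin(5*60°))
= 1024(cos 300° + i sin 300°)
= 512 - 512*sqrt(3)i


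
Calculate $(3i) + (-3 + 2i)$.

(0 + (-3)) + (3 + 2)i = -3 + 5i


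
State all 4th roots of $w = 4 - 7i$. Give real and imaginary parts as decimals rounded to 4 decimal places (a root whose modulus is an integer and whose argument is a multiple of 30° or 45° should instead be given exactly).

|w| = sqrt(65) ≈ 8.062258, arg(w) ≈ 299.744881°
Root modulus = sqrt(65)^(1/4) ≈ 1.685055
Root arguments: θ_k = (arg(w) + 360°k)/4 for k = 0, 1, ..., 3
Compute each root as (root modulus)(cos θ_k + i sin θ_k) using full-precision intermediates, then round to 4 decimal places.
Roots: 0.4379 + 1.6272i, -1.6272 + 0.4379i, -0.4379 - 1.6272i, 1.6272 - 0.4379i


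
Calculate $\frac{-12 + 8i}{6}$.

Divisor is real, so divide each part by 6:
= -2 + (4/3)i


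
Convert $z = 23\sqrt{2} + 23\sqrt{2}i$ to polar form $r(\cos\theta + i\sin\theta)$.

r = |z| = sqrt(a^2 + b^2) = sqrt((23*sqrt(2))^2 + (23*sqrt(2))^2) = sqrt(1058 + 1058) = sqrt(2116) = 46
θ = arctan(b/a) = arctan(32.5269/32.5269) (quadrant-adjusted) = 45°
z = 46(cos 45° + i sin 45°)


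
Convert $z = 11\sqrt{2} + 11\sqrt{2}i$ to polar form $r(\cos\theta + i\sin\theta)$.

r = |z| = sqrt(a^2 + b^2) = sqrt((11*sqrt(2))^2 + (11*sqrt(2))^2) = sqrt(242 + 242) = sqrt(484) = 22
θ = arctan(b/a) = arctan(15.5563/15.5563) (quadrant-adjusted) = 45°
z = 22(cos 45° + i sin 45°)


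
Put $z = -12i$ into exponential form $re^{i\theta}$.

r = |z| = sqrt((0)^2 + (-12)^2) = sqrt(0 + 144) = sqrt(144) = 12
a = 0 and b < 0, so z lies on the negative imaginary axis: θ = -90° = -π/2
z = 12e^(-i*π/2)


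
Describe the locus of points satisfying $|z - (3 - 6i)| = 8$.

|z - z0| = r describes a circle centered at z0 with radius r
Here z0 = 3 - 6i and r = 8
Locus: Circle centered at (3, -6) with radius 8


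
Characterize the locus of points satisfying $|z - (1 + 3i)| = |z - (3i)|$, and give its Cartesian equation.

|z - z1| = |z - z2| means z is equidistant from z1 and z2,
i.e. the perpendicular bisector of the segment from (1, 3) to (0, 3) (midpoint (1/2, 3)).
With z = x + yi, square both sides:
(x - 1)^2 + (y - 3)^2 = (x - 0)^2 + (y - 3)^2
The x^2 and y^2 terms cancel: -2x + 0y = 9 - 10 = -1
Simplify: x = 1/2
Locus: Perpendicular bisector of the segment from (1, 3) to (0, 3): the line x = 1/2


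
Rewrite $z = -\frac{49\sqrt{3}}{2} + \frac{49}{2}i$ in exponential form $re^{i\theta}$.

r = |z| = sqrt((-49*sqrt(3)/2)^2 + (49/2)^2) = sqrt(7203/4 + 2401/4) = sqrt(2401) = 49
θ = arctan(b/a) = arctan(24.5/-42.4352) (quadrant-adjusted) = 150° = 5π/6
z = 49e^(i*5π/6)


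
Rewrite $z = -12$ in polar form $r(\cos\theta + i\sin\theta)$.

r = |z| = sqrt(a^2 + b^2) = sqrt((-12)^2 + (0)^2) = sqrt(144 + 0) = sqrt(144) = 12
b = 0 and a < 0, so z lies on the negative real axis: θ = 180°
z = 12(cos 180° + i sin 180°)


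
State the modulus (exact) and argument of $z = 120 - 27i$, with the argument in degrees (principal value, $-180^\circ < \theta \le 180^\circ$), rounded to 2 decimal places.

|z| = sqrt(120^2 + (-27)^2) = 123
arg(z) = arctan(b/a) = arctan(-27/120) (quadrant-adjusted) = -12.68°


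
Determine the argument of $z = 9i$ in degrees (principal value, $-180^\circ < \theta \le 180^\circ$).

a = 0 and b > 0, so z lies on the positive imaginary axis: θ = 90°


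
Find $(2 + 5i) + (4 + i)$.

(2 + 4) + (5 + 1)i = 6 + 6i


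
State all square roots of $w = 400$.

|w| = 400, arg(w) = 0°
Root modulus = 400^(1/2) = 20
Root arguments: θ_k = (0° + 360°k)/2 for k = 0, 1, ..., 1
Roots: 20, -20


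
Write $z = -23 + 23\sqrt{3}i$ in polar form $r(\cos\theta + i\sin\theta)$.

r = |z| = sqrt(a^2 + b^2) = sqrt((-23)^2 + (23*sqrt(3))^2) = sqrt(529 + 1587) = sqrt(2116) = 46
θ = arctan(b/a) = arctan(39.8372/-23) (quadrant-adjusted) = 120°
z = 46(cos 120° + i sin 120°)


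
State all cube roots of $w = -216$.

|w| = 216, arg(w) = 180°
Root modulus = 216^(1/3) = 6
Root arguments: θ_k = (180° + 360°k)/3 for k = 0, 1, ..., 2
Roots: 3 + 3*sqrt(3)i, -6, 3 - 3*sqrt(3)i


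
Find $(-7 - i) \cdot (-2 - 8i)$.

(a1*a2 - b1*b2) + (a1*b2 + b1*a2)i
= (14 - 8) + (56 + 2)i
= 6 + 58i


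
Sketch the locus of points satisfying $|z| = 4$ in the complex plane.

|z| = 4 means sqrt(x^2 + y^2) = 4
This is a circle of radius 4 centered at the origin


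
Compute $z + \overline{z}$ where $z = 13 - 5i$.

z + conjugate(z) = (a + bi) + (a - bi) = 2a
= 2 * 13 = 26


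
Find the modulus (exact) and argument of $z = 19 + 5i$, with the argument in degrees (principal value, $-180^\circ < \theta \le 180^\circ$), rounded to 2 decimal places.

|z| = sqrt(19^2 + 5^2) = sqrt(386)
arg(z) = arctan(b/a) = arctan(5/19) (quadrant-adjusted) = 14.74°


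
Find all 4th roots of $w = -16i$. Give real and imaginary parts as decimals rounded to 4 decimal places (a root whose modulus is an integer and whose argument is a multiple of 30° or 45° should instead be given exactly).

|w| = 16, arg(w) = 270°
Root modulus = 16^(1/4) = 2
Root arguments: θ_k = (270° + 360°k)/4 for k = 0, 1, ..., 3
Compute each root as (root modulus)(cos θ_k + i sin θ_k) using full-precision intermediates, then round to 4 decimal places.
Roots: 0.7654 + 1.8478i, -1.8478 + 0.7654i, -0.7654 - 1.8478i, 1.8478 - 0.7654i


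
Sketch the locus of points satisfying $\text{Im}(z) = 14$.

Im(z) = y where z = x + yi; the equation y = 14 is satisfied by all points with that y-coordinate
Locus: Horizontal line y = 14


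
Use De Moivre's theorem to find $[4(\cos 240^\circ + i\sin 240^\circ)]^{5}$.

By De Moivre: z^n = r^n(cos(nθ) + i sin(nθ))
= 4^5(cos(5*240°) + i sin(5*240°))
= 1024(cos 120° + i sin 120°)
= -512 + 512*sqrt(3)i


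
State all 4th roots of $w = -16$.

|w| = 16, arg(w) = 180°
Root modulus = 16^(1/4) = 2
Root arguments: θ_k = (180° + 360°k)/4 for k = 0, 1, ..., 3
Roots: sqrt(2) + sqrt(2)i, -sqrt(2) + sqrt(2)i, -sqrt(2) - sqrt(2)i, sqrt(2) - sqrt(2)i


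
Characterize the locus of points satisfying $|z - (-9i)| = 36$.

|z - z0| = r describes a circle centered at z0 with radius r
Here z0 = -9i and r = 36
Locus: Circle centered at (0, -9) with radius 36


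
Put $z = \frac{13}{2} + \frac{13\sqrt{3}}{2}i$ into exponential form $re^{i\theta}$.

r = |z| = sqrt((13/2)^2 + (13*sqrt(3)/2)^2) = sqrt(169/4 + 507/4) = sqrt(169) = 13
θ = arctan(b/a) = arctan(11.2583/6.5) (quadrant-adjusted) = 60° = π/3
z = 13e^(i*π/3)


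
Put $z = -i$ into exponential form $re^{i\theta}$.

r = |z| = sqrt((0)^2 + (-1)^2) = sqrt(0 + 1) = sqrt(1) = 1
a = 0 and b < 0, so z lies on the negative imaginary axis: θ = -90° = -π/2
z = 1e^(-i*π/2)


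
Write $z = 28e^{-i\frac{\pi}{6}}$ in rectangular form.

a = r cos θ = 28 * sqrt(3)/2 = 14*sqrt(3)
b = r sin θ = 28 * -1/2 = -14
z = 14*sqrt(3) - 14i


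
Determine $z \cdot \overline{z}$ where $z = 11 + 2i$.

z * conjugate(z) = |z|^2 = a^2 + b^2
= 11^2 + 2^2 = 125


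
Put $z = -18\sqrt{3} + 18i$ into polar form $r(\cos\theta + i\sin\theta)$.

r = |z| = sqrt(a^2 + b^2) = sqrt((-18*sqrt(3))^2 + (18)^2) = sqrt(972 + 324) = sqrt(1296) = 36
θ = arctan(b/a) = arctan(18/-31.1769) (quadrant-adjusted) = 150°
z = 36(cos 150° + i sin 150°)


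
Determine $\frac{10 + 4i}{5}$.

Divisor is real, so divide each part by 5:
= 2 + (4/5)i


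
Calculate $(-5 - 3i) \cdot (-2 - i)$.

(a1*a2 - b1*b2) + (a1*b2 + b1*a2)i
= (10 - 3) + (5 + 6)i
= 7 + 11i


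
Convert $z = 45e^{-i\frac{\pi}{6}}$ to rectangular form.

a = r cos θ = 45 * sqrt(3)/2 = 45*sqrt(3)/2
b = r sin θ = 45 * -1/2 = -45/2
z = 45*sqrt(3)/2 - (45/2)i


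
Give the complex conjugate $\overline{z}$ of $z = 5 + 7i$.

If z = a + bi, then conjugate(z) = a - bi
conjugate(5 + 7i) = 5 - 7i


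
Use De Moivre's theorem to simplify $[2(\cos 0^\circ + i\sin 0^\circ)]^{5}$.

By De Moivre: z^n = r^n(cos(nθ) + i sin(nθ))
= 2^5(cos(5*0°) + i sin(5*0°))
= 32(cos 0° + i sin 0°)
= 32


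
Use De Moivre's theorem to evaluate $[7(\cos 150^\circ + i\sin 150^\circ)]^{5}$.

By De Moivre: z^n = r^n(cos(nθ) + i sin(nθ))
= 7^5(cos(5*150°) + i sin(5*150°))
= 16807(cos 30° + i sin 30°)
= 16807*sqrt(3)/2 + (16807/2)i


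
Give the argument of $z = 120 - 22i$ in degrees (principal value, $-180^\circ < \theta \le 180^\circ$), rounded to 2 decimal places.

θ = arctan(b/a) = arctan(-22/120) (quadrant-adjusted) = -10.39°


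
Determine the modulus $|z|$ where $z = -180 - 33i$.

|z| = sqrt(a^2 + b^2) = sqrt((-180)^2 + (-33)^2) = sqrt(33489) = 183


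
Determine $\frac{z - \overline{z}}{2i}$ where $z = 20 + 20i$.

z - conjugate(z) = 2bi
(z - conjugate(z))/(2i) = 2bi/(2i) = b = 20


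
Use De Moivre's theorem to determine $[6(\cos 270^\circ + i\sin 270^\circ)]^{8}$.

By De Moivre: z^n = r^n(cos(nθ) + i sin(nθ))
= 6^8(cos(8*270°) + i sin(8*270°))
= 1679616(cos 0° + i sin 0°)
= 1679616


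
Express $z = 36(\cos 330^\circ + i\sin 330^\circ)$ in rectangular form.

a = r cos θ = 36 * sqrt(3)/2 = 18*sqrt(3)
b = r sin θ = 36 * -1/2 = -18
z = 18*sqrt(3) - 18i


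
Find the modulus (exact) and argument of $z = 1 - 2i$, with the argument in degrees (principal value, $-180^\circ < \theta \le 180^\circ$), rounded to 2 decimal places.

|z| = sqrt(1^2 + (-2)^2) = sqrt(5)
arg(z) = arctan(b/a) = arctan(-2/1) (quadrant-adjusted) = -63.43°


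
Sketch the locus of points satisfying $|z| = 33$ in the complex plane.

|z| = 33 means sqrt(x^2 + y^2) = 33
This is a circle of radius 33 centered at the origin


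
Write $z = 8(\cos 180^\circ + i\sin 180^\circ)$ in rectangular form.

a = r cos θ = 8 * -1 = -8
b = r sin θ = 8 * 0 = 0
z = -8


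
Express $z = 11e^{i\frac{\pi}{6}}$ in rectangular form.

a = r cos θ = 11 * sqrt(3)/2 = 11*sqrt(3)/2
b = r sin θ = 11 * 1/2 = 11/2
z = 11*sqrt(3)/2 + (11/2)i


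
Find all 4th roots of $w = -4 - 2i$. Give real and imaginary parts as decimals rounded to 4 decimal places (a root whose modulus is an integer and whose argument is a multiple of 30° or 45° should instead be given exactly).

|w| = sqrt(20) ≈ 4.472136, arg(w) ≈ 206.565051°
Root modulus = sqrt(20)^(1/4) ≈ 1.454215
Root arguments: θ_k = (arg(w) + 360°k)/4 for k = 0, 1, ..., 3
Compute each root as (root modulus)(cos θ_k + i sin θ_k) using full-precision intermediates, then round to 4 decimal places.
Roots: 0.9025 + 1.1403i, -1.1403 + 0.9025i, -0.9025 - 1.1403i, 1.1403 - 0.9025i


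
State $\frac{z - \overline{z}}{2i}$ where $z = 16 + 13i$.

z - conjugate(z) = 2bi
(z - conjugate(z))/(2i) = 2bi/(2i) = b = 13


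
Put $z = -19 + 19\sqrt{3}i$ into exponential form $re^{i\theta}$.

r = |z| = sqrt((-19)^2 + (19*sqrt(3))^2) = sqrt(361 + 1083) = sqrt(1444) = 38
θ = arctan(b/a) = arctan(32.909/-19) (quadrant-adjusted) = 120° = 2π/3
z = 38e^(i*2π/3)


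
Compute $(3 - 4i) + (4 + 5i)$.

(3 + 4) + (-4 + 5)i = 7 + i


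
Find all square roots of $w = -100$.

|w| = 100, arg(w) = 180°
Root modulus = 100^(1/2) = 10
Root arguments: θ_k = (180° + 360°k)/2 for k = 0, 1, ..., 1
Roots: 10i, -10i


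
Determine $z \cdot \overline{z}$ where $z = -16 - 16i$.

z * conjugate(z) = |z|^2 = a^2 + b^2
= (-16)^2 + (-16)^2 = 512


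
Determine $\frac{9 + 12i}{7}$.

Divisor is real, so divide each part by 7:
= 9/7 + (12/7)i


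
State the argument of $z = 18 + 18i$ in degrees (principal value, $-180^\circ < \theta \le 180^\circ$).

θ = arctan(b/a) = arctan(18/18) (quadrant-adjusted) = 45°


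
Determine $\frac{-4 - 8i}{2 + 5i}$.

Multiply numerator and denominator by conjugate (2 - 5i):
= (-4 - 8i)(2 - 5i) / (2^2 + 5^2)
= (-48 + 4i) / 29
= -48/29 + (4/29)i


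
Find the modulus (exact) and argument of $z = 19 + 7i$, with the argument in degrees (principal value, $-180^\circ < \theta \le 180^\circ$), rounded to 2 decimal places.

|z| = sqrt(19^2 + 7^2) = sqrt(410)
arg(z) = arctan(b/a) = arctan(7/19) (quadrant-adjusted) = 20.22°


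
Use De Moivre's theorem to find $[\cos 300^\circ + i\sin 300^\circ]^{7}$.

By De Moivre: z^n = r^n(cos(nθ) + i sin(nθ))
= 1^7(cos(7*300°) + i sin(7*300°))
= 1(cos 300° + i sin 300°)
= 1/2 - (sqrt(3)/2)i


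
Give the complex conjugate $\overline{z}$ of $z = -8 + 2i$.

If z = a + bi, then conjugate(z) = a - bi
conjugate(-8 + 2i) = -8 - 2i


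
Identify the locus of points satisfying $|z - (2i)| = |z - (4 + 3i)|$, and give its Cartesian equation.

|z - z1| = |z - z2| means z is equidistant from z1 and z2,
i.e. the perpendicular bisector of the segment from (0, 2) to (4, 3) (midpoint (2, 5/2)).
With z = x + yi, square both sides:
(x - 0)^2 + (y - 2)^2 = (x - 4)^2 + (y - 3)^2
The x^2 and y^2 terms cancel: 8x + 2y = 25 - 4 = 21
Simplify: 8x + 2y = 21
Locus: Perpendicular bisector of the segment from (0, 2) to (4, 3): the line 8x + 2y = 21


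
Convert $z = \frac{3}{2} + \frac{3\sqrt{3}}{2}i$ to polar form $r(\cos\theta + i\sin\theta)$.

r = |z| = sqrt(a^2 + b^2) = sqrt((3/2)^2 + (3*sqrt(3)/2)^2) = sqrt(9/4 + 27/4) = sqrt(9) = 3
θ = arctan(b/a) = arctan(2.5981/1.5) (quadrant-adjusted) = 60°
z = 3(cos 60° + i sin 60°)


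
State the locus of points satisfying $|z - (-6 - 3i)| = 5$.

|z - z0| = r describes a circle centered at z0 with radius r
Here z0 = -6 - 3i and r = 5
Locus: Circle centered at (-6, -3) with radius 5


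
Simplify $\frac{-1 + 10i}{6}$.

Divisor is real, so divide each part by 6:
= -1/6 + (5/3)i


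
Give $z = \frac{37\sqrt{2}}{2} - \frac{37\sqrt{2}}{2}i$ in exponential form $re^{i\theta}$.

r = |z| = sqrt((37*sqrt(2)/2)^2 + (-37*sqrt(2)/2)^2) = sqrt(1369/2 + 1369/2) = sqrt(1369) = 37
θ = arctan(b/a) = arctan(-26.163/26.163) (quadrant-adjusted) = -45° = -π/4
z = 37e^(-i*π/4)


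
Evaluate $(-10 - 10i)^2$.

(a + bi)^2 = a^2 - b^2 + 2abi
= (-10)^2 - (-10)^2 + 2*(-10)*(-10)i
= 200i


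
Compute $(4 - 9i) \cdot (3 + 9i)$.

(a1*a2 - b1*b2) + (a1*b2 + b1*a2)i
= (12 - (-81)) + (36 + (-27))i
= 93 + 9i


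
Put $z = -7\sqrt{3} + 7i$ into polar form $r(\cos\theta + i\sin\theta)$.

r = |z| = sqrt(a^2 + b^2) = sqrt((-7*sqrt(3))^2 + (7)^2) = sqrt(147 + 49) = sqrt(196) = 14
θ = arctan(b/a) = arctan(7/-12.1244) (quadrant-adjusted) = 150°
z = 14(cos 150° + i sin 150°)


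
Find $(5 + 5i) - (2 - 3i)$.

(5 - 2) + (5 - (-3))i = 3 + 8i


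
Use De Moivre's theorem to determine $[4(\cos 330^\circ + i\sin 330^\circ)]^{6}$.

By De Moivre: z^n = r^n(cos(nθ) + i sin(nθ))
= 4^6(cos(6*330°) + i sin(6*330°))
= 4096(cos 180° + i sin 180°)
= -4096


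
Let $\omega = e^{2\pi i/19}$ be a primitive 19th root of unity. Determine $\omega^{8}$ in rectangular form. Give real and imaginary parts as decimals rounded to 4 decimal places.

ω^8 = e^(2πi·8/19) = e^(i·16π/19)
= cos(16π/19) + i sin(16π/19)
= -0.8795 + 0.4759i


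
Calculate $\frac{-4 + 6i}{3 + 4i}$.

Multiply numerator and denominator by conjugate (3 - 4i):
= (-4 + 6i)(3 - 4i) / (3^2 + 4^2)
= (12 + 34i) / 25
= 12/25 + (34/25)i


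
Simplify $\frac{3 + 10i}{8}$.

Divisor is real, so divide each part by 8:
= 3/8 + (5/4)i


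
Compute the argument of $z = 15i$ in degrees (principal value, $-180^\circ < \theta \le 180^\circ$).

a = 0 and b > 0, so z lies on the positive imaginary axis: θ = 90°


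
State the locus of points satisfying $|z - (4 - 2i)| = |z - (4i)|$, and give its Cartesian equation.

|z - z1| = |z - z2| means z is equidistant from z1 and z2,
i.e. the perpendicular bisector of the segment from (4, -2) to (0, 4) (midpoint (2, 1)).
With z = x + yi, square both sides:
(x - 4)^2 + (y - (-2))^2 = (x - 0)^2 + (y - 4)^2
The x^2 and y^2 terms cancel: -8x + 12y = 16 - 20 = -4
Simplify: 2x - 3y = 1
Locus: Perpendicular bisector of the segment from (4, -2) to (0, 4): the line 2x - 3y = 1


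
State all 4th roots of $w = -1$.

|w| = 1, arg(w) = 180°
Root modulus = 1^(1/4) = 1
Root arguments: θ_k = (180° + 360°k)/4 for k = 0, 1, ..., 3
Roots: sqrt(2)/2 + (sqrt(2)/2)i, -sqrt(2)/2 + (sqrt(2)/2)i, -sqrt(2)/2 - (sqrt(2)/2)i, sqrt(2)/2 - (sqrt(2)/2)i


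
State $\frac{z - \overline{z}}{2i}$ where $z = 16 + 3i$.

z - conjugate(z) = 2bi
(z - conjugate(z))/(2i) = 2bi/(2i) = b = 3


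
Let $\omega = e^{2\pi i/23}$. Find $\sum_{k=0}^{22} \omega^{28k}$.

Let ζ = ω^28 = e^(2πi·28/23). Since 23 ∤ 28, ζ ≠ 1.
Sum = Σ_{k=0}^{22} ζ^k = (ζ^23 - 1)/(ζ - 1) = (ω^{28·23} - 1)/(ζ - 1) = (1 - 1)/(ζ - 1) = 0


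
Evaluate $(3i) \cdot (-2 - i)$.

(a1*a2 - b1*b2) + (a1*b2 + b1*a2)i
= (0 - (-3)) + (0 + (-6))i
= 3 - 6i


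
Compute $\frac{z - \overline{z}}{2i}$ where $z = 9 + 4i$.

z - conjugate(z) = 2bi
(z - conjugate(z))/(2i) = 2bi/(2i) = b = 4


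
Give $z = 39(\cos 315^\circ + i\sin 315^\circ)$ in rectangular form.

a = r cos θ = 39 * sqrt(2)/2 = 39*sqrt(2)/2
b = r sin θ = 39 * -sqrt(2)/2 = -39*sqrt(2)/2
z = 39*sqrt(2)/2 - (39*sqrt(2)/2)i


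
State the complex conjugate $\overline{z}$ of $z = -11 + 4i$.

If z = a + bi, then conjugate(z) = a - bi
conjugate(-11 + 4i) = -11 - 4i
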